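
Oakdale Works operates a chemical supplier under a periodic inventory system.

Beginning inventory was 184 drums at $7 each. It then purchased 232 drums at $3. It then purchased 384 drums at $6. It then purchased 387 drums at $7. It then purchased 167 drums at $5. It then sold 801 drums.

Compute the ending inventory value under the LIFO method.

Ending inventory = $2,806

Sale 1 (801) [LIFO — newest first]: 167 @ $5 + 387 @ $7 + 247 @ $6 = $5,026
Ending inventory: 184 @ $7 + 232 @ $3 + 137 @ $6 = $2,806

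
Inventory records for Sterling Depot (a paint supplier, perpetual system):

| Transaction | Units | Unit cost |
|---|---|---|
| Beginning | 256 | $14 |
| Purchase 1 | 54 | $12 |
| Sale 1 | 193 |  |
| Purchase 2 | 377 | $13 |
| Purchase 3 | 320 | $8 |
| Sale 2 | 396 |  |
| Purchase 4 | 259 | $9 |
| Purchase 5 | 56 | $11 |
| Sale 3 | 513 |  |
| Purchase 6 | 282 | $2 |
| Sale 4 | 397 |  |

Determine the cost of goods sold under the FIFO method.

COGS = $14,994

Sale 1 (193) [FIFO — oldest first]: 193 @ $14 = $2,702
Sale 2 (396) [FIFO — oldest first]: 63 @ $14 + 54 @ $12 + 279 @ $13 = $5,157
Sale 3 (513) [FIFO — oldest first]: 98 @ $13 + 320 @ $8 + 95 @ $9 = $4,689
Sale 4 (397) [FIFO — oldest first]: 164 @ $9 + 56 @ $11 + 177 @ $2 = $2,446
Total COGS = $2,702 + $5,157 + $4,689 + $2,446 = $14,994
Ending inventory: 105 @ $2 = $210
Check: goods available $15,204 = COGS $14,994 + ending $210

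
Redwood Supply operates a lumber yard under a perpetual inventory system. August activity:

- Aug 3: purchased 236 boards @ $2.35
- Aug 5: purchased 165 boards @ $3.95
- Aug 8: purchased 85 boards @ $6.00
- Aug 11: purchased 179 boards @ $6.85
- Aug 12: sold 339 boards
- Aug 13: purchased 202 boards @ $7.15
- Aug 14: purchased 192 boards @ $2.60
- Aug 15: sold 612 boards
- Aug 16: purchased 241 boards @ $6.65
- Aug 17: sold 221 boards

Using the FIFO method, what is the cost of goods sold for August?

Aug 12, 339 sold [FIFO — oldest first]: 236 @ $2.35 + 103 @ $3.95 = $961.45
Aug 15, 612 sold [FIFO — oldest first]: 62 @ $3.95 + 85 @ $6.00 + 179 @ $6.85 + 202 @ $7.15 + 84 @ $2.60 = $3,643.75
Aug 17, 221 sold [FIFO — oldest first]: 108 @ $2.60 + 113 @ $6.65 = $1,032.25
Total COGS = $961.45 + $3,643.75 + $1,032.25 = $5,637.45
Ending inventory: 128 @ $6.65 = $851.20
Check: goods available $6,488.65 = COGS $5,637.45 + ending $851.20

COGS = $5,637.45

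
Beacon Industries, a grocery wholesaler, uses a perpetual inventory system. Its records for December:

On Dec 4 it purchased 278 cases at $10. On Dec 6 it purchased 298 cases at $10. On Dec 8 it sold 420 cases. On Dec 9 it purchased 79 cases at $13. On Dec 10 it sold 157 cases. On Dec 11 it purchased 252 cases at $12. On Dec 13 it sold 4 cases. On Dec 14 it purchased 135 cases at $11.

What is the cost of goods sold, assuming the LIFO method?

Dec 8, 420 sold [LIFO — newest first]: 298 @ $10 + 122 @ $10 = $4,200
Dec 10, 157 sold [LIFO — newest first]: 79 @ $13 + 78 @ $10 = $1,807
Dec 13, 4 sold [LIFO — newest first]: 4 @ $12 = $48
Total COGS = $4,200 + $1,807 + $48 = $6,055
Ending inventory: 78 @ $10 + 248 @ $12 + 135 @ $11 = $5,241

COGS = $6,055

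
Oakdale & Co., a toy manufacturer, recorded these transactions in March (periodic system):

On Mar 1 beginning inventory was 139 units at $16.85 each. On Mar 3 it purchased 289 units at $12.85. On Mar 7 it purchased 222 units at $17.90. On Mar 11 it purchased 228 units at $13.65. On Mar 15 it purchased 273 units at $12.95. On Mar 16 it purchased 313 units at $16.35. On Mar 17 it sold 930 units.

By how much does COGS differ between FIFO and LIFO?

FIFO COGS: 139 @ $16.85 + 289 @ $12.85 + 222 @ $17.90 + 228 @ $13.65 + 52 @ $12.95 = $13,815.20
LIFO COGS: 313 @ $16.35 + 273 @ $12.95 + 228 @ $13.65 + 116 @ $17.90 = $13,841.50
Difference = |$13,815.20 − $13,841.50| = $26.30

$26.30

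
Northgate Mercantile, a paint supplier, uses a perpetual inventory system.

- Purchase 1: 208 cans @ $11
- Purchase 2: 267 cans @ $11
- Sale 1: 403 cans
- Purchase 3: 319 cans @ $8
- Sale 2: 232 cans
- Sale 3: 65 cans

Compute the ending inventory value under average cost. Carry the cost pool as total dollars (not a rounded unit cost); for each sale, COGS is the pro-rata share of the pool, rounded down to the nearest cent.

Ending inventory = $803.94

After Purchase 1: 208 on hand, pool $2,288.00 (≈ $11.0000 each)
After Purchase 2: 475 on hand, pool $5,225.00 (≈ $11.0000 each)
Sale 1, sell 403: 403/475 × $5,225.00 → $4,433.00
After Purchase 3: 391 on hand, pool $3,344.00 (≈ $8.5524 each)
Sale 2, sell 232: 232/391 × $3,344.00 → $1,984.16
Sale 3, sell 65: 65/159 × $1,359.84 → $555.90
Total COGS = $4,433.00 + $1,984.16 + $555.90 = $6,973.06
Ending inventory (cost pool remaining) = $803.94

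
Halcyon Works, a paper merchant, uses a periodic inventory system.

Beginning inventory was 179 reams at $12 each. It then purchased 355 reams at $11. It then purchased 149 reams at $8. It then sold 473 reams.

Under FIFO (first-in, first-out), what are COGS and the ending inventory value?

Sale 1 (473) [FIFO — oldest first]: 179 @ $12 + 294 @ $11 = $5,382
Ending inventory: 61 @ $11 + 149 @ $8 = $1,863

COGS = $5,382; ending inventory = $1,863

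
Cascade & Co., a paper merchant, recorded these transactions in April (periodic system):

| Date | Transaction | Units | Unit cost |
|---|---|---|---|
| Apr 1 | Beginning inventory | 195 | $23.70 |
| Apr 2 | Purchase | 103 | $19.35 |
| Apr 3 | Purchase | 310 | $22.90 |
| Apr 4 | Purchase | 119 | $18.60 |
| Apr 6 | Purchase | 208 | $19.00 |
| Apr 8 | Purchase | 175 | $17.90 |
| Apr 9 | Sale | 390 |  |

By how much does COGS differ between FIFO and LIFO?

$1,506.65

FIFO COGS: 195 @ $23.70 + 103 @ $19.35 + 92 @ $22.90 = $8,721.35
LIFO COGS: 175 @ $17.90 + 208 @ $19.00 + 7 @ $18.60 = $7,214.70
Difference = |$8,721.35 − $7,214.70| = $1,506.65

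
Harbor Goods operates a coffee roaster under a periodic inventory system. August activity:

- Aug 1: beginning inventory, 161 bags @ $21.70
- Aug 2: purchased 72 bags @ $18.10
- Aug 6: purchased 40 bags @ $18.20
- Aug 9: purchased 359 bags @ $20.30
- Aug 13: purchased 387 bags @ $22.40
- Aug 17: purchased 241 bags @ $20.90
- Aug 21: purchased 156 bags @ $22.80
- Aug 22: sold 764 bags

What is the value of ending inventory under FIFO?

Ending inventory = $14,305.70

Aug 22, 764 sold [FIFO — oldest first]: 161 @ $21.70 + 72 @ $18.10 + 40 @ $18.20 + 359 @ $20.30 + 132 @ $22.40 = $15,769.40
Ending inventory: 255 @ $22.40 + 241 @ $20.90 + 156 @ $22.80 = $14,305.70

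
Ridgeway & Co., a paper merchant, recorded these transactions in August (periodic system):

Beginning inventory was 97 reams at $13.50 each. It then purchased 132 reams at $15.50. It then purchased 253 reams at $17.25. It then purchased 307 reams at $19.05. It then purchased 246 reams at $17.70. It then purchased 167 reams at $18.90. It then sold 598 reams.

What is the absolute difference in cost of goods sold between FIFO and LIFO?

FIFO COGS: 97 @ $13.50 + 132 @ $15.50 + 253 @ $17.25 + 116 @ $19.05 = $9,929.55
LIFO COGS: 167 @ $18.90 + 246 @ $17.70 + 185 @ $19.05 = $11,034.75
Difference = |$9,929.55 − $11,034.75| = $1,105.20

$1,105.20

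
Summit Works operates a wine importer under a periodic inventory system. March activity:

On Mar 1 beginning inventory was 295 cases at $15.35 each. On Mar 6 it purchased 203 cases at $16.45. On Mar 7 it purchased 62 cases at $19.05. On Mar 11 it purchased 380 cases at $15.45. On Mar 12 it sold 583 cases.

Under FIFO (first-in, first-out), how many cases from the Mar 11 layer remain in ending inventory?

357

Mar 12, 583 sold [FIFO — oldest first]: 295 @ $15.35 + 203 @ $16.45 + 62 @ $19.05 + 23 @ $15.45 = $9,404.05
Ending inventory: 357 @ $15.45 = $5,515.65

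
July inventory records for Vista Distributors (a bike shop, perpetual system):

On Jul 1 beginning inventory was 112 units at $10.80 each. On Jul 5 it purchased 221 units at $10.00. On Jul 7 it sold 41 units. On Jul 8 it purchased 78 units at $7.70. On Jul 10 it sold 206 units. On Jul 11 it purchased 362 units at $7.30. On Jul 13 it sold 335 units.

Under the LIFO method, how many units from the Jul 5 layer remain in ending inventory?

Jul 7, 41 sold [LIFO — newest first]: 41 @ $10.00 = $410.00
Jul 10, 206 sold [LIFO — newest first]: 78 @ $7.70 + 128 @ $10.00 = $1,880.60
Jul 13, 335 sold [LIFO — newest first]: 335 @ $7.30 = $2,445.50
Total COGS = $410.00 + $1,880.60 + $2,445.50 = $4,736.10
Ending inventory: 112 @ $10.80 + 52 @ $10.00 + 27 @ $7.30 = $1,926.70

52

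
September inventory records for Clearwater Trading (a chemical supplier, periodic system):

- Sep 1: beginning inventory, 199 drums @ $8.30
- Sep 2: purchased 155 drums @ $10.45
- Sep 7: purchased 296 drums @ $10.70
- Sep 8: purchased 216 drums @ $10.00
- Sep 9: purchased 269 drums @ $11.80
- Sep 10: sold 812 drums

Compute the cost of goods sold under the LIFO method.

Sep 10, 812 sold [LIFO — newest first]: 269 @ $11.80 + 216 @ $10.00 + 296 @ $10.70 + 31 @ $10.45 = $8,825.35
Ending inventory: 199 @ $8.30 + 124 @ $10.45 = $2,947.50
Check: goods available $11,772.85 = COGS $8,825.35 + ending $2,947.50

COGS = $8,825.35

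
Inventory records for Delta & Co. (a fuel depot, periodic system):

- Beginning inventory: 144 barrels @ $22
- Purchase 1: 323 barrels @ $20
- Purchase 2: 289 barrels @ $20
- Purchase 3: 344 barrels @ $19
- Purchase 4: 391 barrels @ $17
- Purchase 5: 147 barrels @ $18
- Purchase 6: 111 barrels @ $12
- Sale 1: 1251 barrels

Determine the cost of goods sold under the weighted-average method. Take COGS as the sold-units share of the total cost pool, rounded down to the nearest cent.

Sale 1, sell 1251: 1251/1749 × $32,569.00 → $23,295.49
Ending inventory (cost pool remaining) = $9,273.51

COGS = $23,295.49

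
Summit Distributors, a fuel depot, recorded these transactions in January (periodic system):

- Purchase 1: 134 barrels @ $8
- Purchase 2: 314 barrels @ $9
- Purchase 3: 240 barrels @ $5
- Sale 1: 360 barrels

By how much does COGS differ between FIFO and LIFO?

FIFO COGS: 134 @ $8 + 226 @ $9 = $3,106
LIFO COGS: 240 @ $5 + 120 @ $9 = $2,280
Difference = |$3,106 − $2,280| = $826

$826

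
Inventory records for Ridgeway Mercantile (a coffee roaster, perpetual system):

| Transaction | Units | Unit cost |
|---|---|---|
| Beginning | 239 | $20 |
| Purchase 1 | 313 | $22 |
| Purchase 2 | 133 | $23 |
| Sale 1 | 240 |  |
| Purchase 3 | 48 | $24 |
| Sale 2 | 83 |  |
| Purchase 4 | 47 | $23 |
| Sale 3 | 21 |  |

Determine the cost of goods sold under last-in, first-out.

COGS = $7,818

Sale 1 (240) [LIFO — newest first]: 133 @ $23 + 107 @ $22 = $5,413
Sale 2 (83) [LIFO — newest first]: 48 @ $24 + 35 @ $22 = $1,922
Sale 3 (21) [LIFO — newest first]: 21 @ $23 = $483
Total COGS = $5,413 + $1,922 + $483 = $7,818
Ending inventory: 239 @ $20 + 171 @ $22 + 26 @ $23 = $9,140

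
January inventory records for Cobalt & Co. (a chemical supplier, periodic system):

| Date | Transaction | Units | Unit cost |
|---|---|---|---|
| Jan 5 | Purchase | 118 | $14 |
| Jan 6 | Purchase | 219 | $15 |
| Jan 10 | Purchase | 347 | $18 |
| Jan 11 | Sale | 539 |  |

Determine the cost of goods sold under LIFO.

COGS = $9,126

Jan 11, 539 sold [LIFO — newest first]: 347 @ $18 + 192 @ $15 = $9,126
Ending inventory: 118 @ $14 + 27 @ $15 = $2,057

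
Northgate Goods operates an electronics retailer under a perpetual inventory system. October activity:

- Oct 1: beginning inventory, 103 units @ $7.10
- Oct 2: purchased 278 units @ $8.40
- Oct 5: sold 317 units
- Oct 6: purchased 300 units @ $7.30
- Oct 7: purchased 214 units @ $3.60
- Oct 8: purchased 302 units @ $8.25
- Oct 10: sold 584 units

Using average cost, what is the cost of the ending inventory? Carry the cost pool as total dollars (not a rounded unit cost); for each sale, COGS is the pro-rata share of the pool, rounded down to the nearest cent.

After Oct 1: 103 on hand, pool $731.30 (≈ $7.1000 each)
After Oct 2: 381 on hand, pool $3,066.50 (≈ $8.0486 each)
Oct 5, sell 317: 317/381 × $3,066.50 → $2,551.39
After Oct 6: 364 on hand, pool $2,705.11 (≈ $7.4316 each)
After Oct 7: 578 on hand, pool $3,475.51 (≈ $6.0130 each)
After Oct 8: 880 on hand, pool $5,967.01 (≈ $6.7807 each)
Oct 10, sell 584: 584/880 × $5,967.01 → $3,959.92
Total COGS = $2,551.39 + $3,959.92 = $6,511.31
Ending inventory (cost pool remaining) = $2,007.09

Ending inventory = $2,007.09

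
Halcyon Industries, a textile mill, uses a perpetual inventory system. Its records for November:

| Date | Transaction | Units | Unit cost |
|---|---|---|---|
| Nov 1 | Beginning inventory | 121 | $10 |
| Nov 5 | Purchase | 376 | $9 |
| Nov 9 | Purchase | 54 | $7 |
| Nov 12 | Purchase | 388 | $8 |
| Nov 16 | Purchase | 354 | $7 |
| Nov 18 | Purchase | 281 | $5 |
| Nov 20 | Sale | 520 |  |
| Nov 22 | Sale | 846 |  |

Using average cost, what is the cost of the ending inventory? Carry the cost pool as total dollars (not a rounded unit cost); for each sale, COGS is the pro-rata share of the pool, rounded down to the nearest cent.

After Nov 1: 121 on hand, pool $1,210.00 (≈ $10.0000 each)
After Nov 5: 497 on hand, pool $4,594.00 (≈ $9.2435 each)
After Nov 9: 551 on hand, pool $4,972.00 (≈ $9.0236 each)
After Nov 12: 939 on hand, pool $8,076.00 (≈ $8.6006 each)
After Nov 16: 1293 on hand, pool $10,554.00 (≈ $8.1624 each)
After Nov 18: 1574 on hand, pool $11,959.00 (≈ $7.5978 each)
Nov 20, sell 520: 520/1574 × $11,959.00 → $3,950.87
Nov 22, sell 846: 846/1054 × $8,008.13 → $6,427.77
Total COGS = $3,950.87 + $6,427.77 = $10,378.64
Ending inventory (cost pool remaining) = $1,580.36
Check: goods available $11,959.00 = COGS $10,378.64 + ending $1,580.36

Ending inventory = $1,580.36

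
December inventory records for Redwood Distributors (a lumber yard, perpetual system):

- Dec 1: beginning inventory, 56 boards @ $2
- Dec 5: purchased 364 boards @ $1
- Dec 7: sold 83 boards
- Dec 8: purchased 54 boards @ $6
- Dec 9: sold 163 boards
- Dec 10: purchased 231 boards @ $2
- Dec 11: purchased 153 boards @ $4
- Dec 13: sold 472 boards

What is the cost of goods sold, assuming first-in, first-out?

Dec 7, 83 sold [FIFO — oldest first]: 56 @ $2 + 27 @ $1 = $139
Dec 9, 163 sold [FIFO — oldest first]: 163 @ $1 = $163
Dec 13, 472 sold [FIFO — oldest first]: 174 @ $1 + 54 @ $6 + 231 @ $2 + 13 @ $4 = $1,012
Total COGS = $139 + $163 + $1,012 = $1,314
Ending inventory: 140 @ $4 = $560

COGS = $1,314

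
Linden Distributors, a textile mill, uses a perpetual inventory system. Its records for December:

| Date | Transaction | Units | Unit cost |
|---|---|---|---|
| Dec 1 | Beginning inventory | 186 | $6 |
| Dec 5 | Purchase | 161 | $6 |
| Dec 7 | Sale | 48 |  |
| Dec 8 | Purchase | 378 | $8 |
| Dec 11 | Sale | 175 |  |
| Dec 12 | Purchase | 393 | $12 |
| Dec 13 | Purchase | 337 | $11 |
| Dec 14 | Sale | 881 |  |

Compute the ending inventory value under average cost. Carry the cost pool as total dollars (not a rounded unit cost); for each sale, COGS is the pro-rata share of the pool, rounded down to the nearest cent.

Ending inventory = $3,417.58

After Dec 1: 186 on hand, pool $1,116.00 (≈ $6.0000 each)
After Dec 5: 347 on hand, pool $2,082.00 (≈ $6.0000 each)
Dec 7, sell 48: 48/347 × $2,082.00 → $288.00
After Dec 8: 677 on hand, pool $4,818.00 (≈ $7.1167 each)
Dec 11, sell 175: 175/677 × $4,818.00 → $1,245.42
After Dec 12: 895 on hand, pool $8,288.58 (≈ $9.2610 each)
After Dec 13: 1232 on hand, pool $11,995.58 (≈ $9.7367 each)
Dec 14, sell 881: 881/1232 × $11,995.58 → $8,578.00
Total COGS = $288.00 + $1,245.42 + $8,578.00 = $10,111.42
Ending inventory (cost pool remaining) = $3,417.58
Check: goods available $13,529.00 = COGS $10,111.42 + ending $3,417.58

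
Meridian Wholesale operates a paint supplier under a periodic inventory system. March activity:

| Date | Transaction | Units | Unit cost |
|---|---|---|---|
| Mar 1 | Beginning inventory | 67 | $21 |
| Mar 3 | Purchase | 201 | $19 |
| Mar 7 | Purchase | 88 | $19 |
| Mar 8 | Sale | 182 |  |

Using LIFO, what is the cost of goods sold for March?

COGS = $3,458

Mar 8, 182 sold [LIFO — newest first]: 88 @ $19 + 94 @ $19 = $3,458
Ending inventory: 67 @ $21 + 107 @ $19 = $3,440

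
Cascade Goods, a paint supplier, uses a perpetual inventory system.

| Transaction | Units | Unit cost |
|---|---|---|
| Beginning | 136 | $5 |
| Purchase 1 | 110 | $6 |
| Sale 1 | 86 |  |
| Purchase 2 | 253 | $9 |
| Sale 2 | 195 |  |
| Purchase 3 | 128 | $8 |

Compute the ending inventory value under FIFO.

Sale 1 (86) [FIFO — oldest first]: 86 @ $5 = $430
Sale 2 (195) [FIFO — oldest first]: 50 @ $5 + 110 @ $6 + 35 @ $9 = $1,225
Total COGS = $430 + $1,225 = $1,655
Ending inventory: 218 @ $9 + 128 @ $8 = $2,986

Ending inventory = $2,986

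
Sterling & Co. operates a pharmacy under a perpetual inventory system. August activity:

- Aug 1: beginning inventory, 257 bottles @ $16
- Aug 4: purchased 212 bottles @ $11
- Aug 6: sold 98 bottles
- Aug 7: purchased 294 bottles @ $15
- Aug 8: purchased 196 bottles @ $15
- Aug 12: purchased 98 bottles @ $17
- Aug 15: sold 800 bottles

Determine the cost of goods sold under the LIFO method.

COGS = $12,916

Aug 6, 98 sold [LIFO — newest first]: 98 @ $11 = $1,078
Aug 15, 800 sold [LIFO — newest first]: 98 @ $17 + 196 @ $15 + 294 @ $15 + 114 @ $11 + 98 @ $16 = $11,838
Total COGS = $1,078 + $11,838 = $12,916
Ending inventory: 159 @ $16 = $2,544
Check: goods available $15,460 = COGS $12,916 + ending $2,544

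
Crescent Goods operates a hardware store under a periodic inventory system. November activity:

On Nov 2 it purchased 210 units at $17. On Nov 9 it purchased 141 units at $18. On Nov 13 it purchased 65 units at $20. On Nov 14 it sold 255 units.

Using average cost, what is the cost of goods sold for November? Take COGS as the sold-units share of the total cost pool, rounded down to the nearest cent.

Nov 14, sell 255: 255/416 × $7,408.00 → $4,540.96
Ending inventory (cost pool remaining) = $2,867.04
Check: goods available $7,408.00 = COGS $4,540.96 + ending $2,867.04

COGS = $4,540.96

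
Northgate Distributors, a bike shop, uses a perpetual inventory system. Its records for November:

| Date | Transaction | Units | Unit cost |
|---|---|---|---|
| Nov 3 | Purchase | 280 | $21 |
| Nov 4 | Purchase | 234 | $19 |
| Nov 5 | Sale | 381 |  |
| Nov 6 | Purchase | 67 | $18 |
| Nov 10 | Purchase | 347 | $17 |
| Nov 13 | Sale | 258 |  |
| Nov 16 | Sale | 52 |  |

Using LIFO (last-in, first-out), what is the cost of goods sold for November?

Nov 5, 381 sold [LIFO — newest first]: 234 @ $19 + 147 @ $21 = $7,533
Nov 13, 258 sold [LIFO — newest first]: 258 @ $17 = $4,386
Nov 16, 52 sold [LIFO — newest first]: 52 @ $17 = $884
Total COGS = $7,533 + $4,386 + $884 = $12,803
Ending inventory: 133 @ $21 + 67 @ $18 + 37 @ $17 = $4,628

COGS = $12,803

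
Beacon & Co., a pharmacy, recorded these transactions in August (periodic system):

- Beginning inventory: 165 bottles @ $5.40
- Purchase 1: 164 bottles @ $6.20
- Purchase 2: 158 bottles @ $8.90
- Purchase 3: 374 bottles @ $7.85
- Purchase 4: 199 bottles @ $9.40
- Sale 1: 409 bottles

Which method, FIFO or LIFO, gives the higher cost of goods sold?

LIFO

FIFO COGS: 165 @ $5.40 + 164 @ $6.20 + 80 @ $8.90 = $2,619.80
LIFO COGS: 199 @ $9.40 + 210 @ $7.85 = $3,519.10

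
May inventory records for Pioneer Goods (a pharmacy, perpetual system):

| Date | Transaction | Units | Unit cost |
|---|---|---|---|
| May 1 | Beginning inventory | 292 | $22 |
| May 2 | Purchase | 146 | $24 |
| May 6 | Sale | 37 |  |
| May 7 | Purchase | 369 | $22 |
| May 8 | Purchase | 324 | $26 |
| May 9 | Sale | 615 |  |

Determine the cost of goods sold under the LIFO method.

COGS = $15,714

May 6, 37 sold [LIFO — newest first]: 37 @ $24 = $888
May 9, 615 sold [LIFO — newest first]: 324 @ $26 + 291 @ $22 = $14,826
Total COGS = $888 + $14,826 = $15,714
Ending inventory: 292 @ $22 + 109 @ $24 + 78 @ $22 = $10,756
Check: goods available $26,470 = COGS $15,714 + ending $10,756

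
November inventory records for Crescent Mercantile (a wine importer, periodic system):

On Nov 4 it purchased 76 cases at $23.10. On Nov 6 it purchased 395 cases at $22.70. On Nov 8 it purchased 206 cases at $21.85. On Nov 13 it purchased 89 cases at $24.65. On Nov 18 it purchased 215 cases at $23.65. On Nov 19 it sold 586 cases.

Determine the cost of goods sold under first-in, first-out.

COGS = $13,234.85

Nov 19, 586 sold [FIFO — oldest first]: 76 @ $23.10 + 395 @ $22.70 + 115 @ $21.85 = $13,234.85
Ending inventory: 91 @ $21.85 + 89 @ $24.65 + 215 @ $23.65 = $9,266.95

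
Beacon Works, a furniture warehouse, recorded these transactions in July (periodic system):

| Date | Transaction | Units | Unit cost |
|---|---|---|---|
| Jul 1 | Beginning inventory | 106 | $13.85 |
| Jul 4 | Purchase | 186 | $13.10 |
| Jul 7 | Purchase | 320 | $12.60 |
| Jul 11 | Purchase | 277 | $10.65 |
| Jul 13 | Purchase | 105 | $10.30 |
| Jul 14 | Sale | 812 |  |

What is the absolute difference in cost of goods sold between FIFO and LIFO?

$562.15

FIFO COGS: 106 @ $13.85 + 186 @ $13.10 + 320 @ $12.60 + 200 @ $10.65 = $10,066.70
LIFO COGS: 105 @ $10.30 + 277 @ $10.65 + 320 @ $12.60 + 110 @ $13.10 = $9,504.55
Difference = |$10,066.70 − $9,504.55| = $562.15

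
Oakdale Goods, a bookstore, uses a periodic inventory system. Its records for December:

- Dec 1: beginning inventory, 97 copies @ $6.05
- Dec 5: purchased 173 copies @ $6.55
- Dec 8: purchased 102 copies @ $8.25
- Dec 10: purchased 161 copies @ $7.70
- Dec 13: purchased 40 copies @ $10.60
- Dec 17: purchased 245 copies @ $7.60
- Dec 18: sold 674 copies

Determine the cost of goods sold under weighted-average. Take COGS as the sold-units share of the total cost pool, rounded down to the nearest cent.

Dec 18, sell 674: 674/818 × $6,087.20 → $5,015.61
Ending inventory (cost pool remaining) = $1,071.59
Check: goods available $6,087.20 = COGS $5,015.61 + ending $1,071.59

COGS = $5,015.61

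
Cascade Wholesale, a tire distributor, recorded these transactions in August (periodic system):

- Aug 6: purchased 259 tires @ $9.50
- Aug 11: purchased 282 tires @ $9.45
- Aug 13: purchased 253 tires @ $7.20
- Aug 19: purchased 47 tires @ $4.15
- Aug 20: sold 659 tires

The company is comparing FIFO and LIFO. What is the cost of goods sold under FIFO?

FIFO COGS: 259 @ $9.50 + 282 @ $9.45 + 118 @ $7.20 = $5,975.00
LIFO COGS: 47 @ $4.15 + 253 @ $7.20 + 282 @ $9.45 + 77 @ $9.50 = $5,413.05

COGS = $5,975.00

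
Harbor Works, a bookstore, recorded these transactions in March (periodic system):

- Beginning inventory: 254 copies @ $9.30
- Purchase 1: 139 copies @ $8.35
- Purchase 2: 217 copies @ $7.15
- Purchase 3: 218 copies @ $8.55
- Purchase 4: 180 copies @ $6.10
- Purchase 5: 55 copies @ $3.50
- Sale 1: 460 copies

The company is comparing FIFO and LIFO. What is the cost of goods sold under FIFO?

COGS = $4,001.90

FIFO COGS: 254 @ $9.30 + 139 @ $8.35 + 67 @ $7.15 = $4,001.90
LIFO COGS: 55 @ $3.50 + 180 @ $6.10 + 218 @ $8.55 + 7 @ $7.15 = $3,204.45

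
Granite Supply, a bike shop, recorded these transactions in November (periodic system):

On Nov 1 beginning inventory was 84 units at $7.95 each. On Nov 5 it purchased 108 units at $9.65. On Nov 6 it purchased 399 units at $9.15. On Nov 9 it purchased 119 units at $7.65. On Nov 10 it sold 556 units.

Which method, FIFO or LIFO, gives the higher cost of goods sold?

FIFO COGS: 84 @ $7.95 + 108 @ $9.65 + 364 @ $9.15 = $5,040.60
LIFO COGS: 119 @ $7.65 + 399 @ $9.15 + 38 @ $9.65 = $4,927.90

FIFO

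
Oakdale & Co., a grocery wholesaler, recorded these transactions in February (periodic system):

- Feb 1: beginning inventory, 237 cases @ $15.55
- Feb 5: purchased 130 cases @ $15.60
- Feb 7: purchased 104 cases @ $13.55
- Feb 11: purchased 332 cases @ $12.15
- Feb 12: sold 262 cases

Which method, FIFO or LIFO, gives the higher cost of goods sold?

FIFO

FIFO COGS: 237 @ $15.55 + 25 @ $15.60 = $4,075.35
LIFO COGS: 262 @ $12.15 = $3,183.30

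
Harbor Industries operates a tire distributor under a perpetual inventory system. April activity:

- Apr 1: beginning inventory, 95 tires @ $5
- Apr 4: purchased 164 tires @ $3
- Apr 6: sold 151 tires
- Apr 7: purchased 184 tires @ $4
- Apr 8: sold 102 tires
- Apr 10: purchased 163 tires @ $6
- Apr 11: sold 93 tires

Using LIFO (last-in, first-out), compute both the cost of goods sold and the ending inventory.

Apr 6, 151 sold [LIFO — newest first]: 151 @ $3 = $453
Apr 8, 102 sold [LIFO — newest first]: 102 @ $4 = $408
Apr 11, 93 sold [LIFO — newest first]: 93 @ $6 = $558
Total COGS = $453 + $408 + $558 = $1,419
Ending inventory: 95 @ $5 + 13 @ $3 + 82 @ $4 + 70 @ $6 = $1,262

COGS = $1,419; ending inventory = $1,262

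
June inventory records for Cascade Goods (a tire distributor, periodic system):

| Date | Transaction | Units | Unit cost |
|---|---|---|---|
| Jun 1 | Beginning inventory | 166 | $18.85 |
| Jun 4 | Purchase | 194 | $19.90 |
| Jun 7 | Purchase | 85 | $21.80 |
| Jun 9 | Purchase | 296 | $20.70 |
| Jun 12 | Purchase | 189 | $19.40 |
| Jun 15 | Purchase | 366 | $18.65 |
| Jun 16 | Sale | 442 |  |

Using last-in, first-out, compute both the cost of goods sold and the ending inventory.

Jun 16, 442 sold [LIFO — newest first]: 366 @ $18.65 + 76 @ $19.40 = $8,300.30
Ending inventory: 166 @ $18.85 + 194 @ $19.90 + 85 @ $21.80 + 296 @ $20.70 + 113 @ $19.40 = $17,162.10

COGS = $8,300.30; ending inventory = $17,162.10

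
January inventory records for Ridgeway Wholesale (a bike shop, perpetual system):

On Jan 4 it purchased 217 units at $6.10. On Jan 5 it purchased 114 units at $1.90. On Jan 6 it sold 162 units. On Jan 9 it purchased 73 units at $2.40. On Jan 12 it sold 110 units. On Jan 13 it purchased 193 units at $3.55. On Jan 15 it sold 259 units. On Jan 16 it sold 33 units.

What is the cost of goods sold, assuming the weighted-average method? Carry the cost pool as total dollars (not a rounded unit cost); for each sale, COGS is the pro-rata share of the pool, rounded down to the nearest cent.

COGS = $2,277.81

After Jan 4: 217 on hand, pool $1,323.70 (≈ $6.1000 each)
After Jan 5: 331 on hand, pool $1,540.30 (≈ $4.6535 each)
Jan 6, sell 162: 162/331 × $1,540.30 → $753.86
After Jan 9: 242 on hand, pool $961.64 (≈ $3.9737 each)
Jan 12, sell 110: 110/242 × $961.64 → $437.10
After Jan 13: 325 on hand, pool $1,209.69 (≈ $3.7221 each)
Jan 15, sell 259: 259/325 × $1,209.69 → $964.02
Jan 16, sell 33: 33/66 × $245.67 → $122.83
Total COGS = $753.86 + $437.10 + $964.02 + $122.83 = $2,277.81
Ending inventory (cost pool remaining) = $122.84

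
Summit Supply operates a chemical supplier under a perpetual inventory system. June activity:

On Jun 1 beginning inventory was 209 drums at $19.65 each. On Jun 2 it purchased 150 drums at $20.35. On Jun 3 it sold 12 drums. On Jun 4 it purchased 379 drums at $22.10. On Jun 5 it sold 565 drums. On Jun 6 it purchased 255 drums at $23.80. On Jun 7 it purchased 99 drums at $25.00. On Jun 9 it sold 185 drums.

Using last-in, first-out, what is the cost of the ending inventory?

Jun 3, 12 sold [LIFO — newest first]: 12 @ $20.35 = $244.20
Jun 5, 565 sold [LIFO — newest first]: 379 @ $22.10 + 138 @ $20.35 + 48 @ $19.65 = $12,127.40
Jun 9, 185 sold [LIFO — newest first]: 99 @ $25.00 + 86 @ $23.80 = $4,521.80
Total COGS = $244.20 + $12,127.40 + $4,521.80 = $16,893.40
Ending inventory: 161 @ $19.65 + 169 @ $23.80 = $7,185.85

Ending inventory = $7,185.85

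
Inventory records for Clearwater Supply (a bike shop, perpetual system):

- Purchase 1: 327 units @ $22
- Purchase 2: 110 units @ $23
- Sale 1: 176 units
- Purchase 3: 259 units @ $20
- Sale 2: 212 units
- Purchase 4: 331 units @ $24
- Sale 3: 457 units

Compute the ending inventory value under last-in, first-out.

Ending inventory = $4,004

Sale 1 (176) [LIFO — newest first]: 110 @ $23 + 66 @ $22 = $3,982
Sale 2 (212) [LIFO — newest first]: 212 @ $20 = $4,240
Sale 3 (457) [LIFO — newest first]: 331 @ $24 + 47 @ $20 + 79 @ $22 = $10,622
Total COGS = $3,982 + $4,240 + $10,622 = $18,844
Ending inventory: 182 @ $22 = $4,004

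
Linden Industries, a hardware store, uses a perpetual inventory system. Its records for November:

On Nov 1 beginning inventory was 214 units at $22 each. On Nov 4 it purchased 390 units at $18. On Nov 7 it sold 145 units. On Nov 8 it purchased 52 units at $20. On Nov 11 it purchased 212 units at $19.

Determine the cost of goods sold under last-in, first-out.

COGS = $2,610

Nov 7, 145 sold [LIFO — newest first]: 145 @ $18 = $2,610
Ending inventory: 214 @ $22 + 245 @ $18 + 52 @ $20 + 212 @ $19 = $14,186
Check: goods available $16,796 = COGS $2,610 + ending $14,186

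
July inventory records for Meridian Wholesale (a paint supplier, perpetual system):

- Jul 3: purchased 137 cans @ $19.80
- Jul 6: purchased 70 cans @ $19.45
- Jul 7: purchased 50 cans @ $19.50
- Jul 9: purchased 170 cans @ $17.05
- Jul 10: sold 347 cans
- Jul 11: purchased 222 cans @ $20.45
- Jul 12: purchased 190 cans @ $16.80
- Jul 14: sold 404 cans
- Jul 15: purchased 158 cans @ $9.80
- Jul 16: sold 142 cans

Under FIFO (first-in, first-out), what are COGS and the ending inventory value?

Jul 10, 347 sold [FIFO — oldest first]: 137 @ $19.80 + 70 @ $19.45 + 50 @ $19.50 + 90 @ $17.05 = $6,583.60
Jul 14, 404 sold [FIFO — oldest first]: 80 @ $17.05 + 222 @ $20.45 + 102 @ $16.80 = $7,617.50
Jul 16, 142 sold [FIFO — oldest first]: 88 @ $16.80 + 54 @ $9.80 = $2,007.60
Total COGS = $6,583.60 + $7,617.50 + $2,007.60 = $16,208.70
Ending inventory: 104 @ $9.80 = $1,019.20
Check: goods available $17,227.90 = COGS $16,208.70 + ending $1,019.20

COGS = $16,208.70; ending inventory = $1,019.20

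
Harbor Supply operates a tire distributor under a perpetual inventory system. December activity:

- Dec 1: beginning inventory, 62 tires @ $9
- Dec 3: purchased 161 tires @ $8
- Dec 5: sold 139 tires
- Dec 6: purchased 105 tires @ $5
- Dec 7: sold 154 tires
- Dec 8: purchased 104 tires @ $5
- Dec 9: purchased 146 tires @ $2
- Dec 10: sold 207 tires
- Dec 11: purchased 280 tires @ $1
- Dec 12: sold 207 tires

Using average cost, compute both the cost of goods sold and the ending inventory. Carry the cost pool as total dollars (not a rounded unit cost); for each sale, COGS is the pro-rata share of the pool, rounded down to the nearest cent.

After Dec 1: 62 on hand, pool $558.00 (≈ $9.0000 each)
After Dec 3: 223 on hand, pool $1,846.00 (≈ $8.2780 each)
Dec 5, sell 139: 139/223 × $1,846.00 → $1,150.64
After Dec 6: 189 on hand, pool $1,220.36 (≈ $6.4569 each)
Dec 7, sell 154: 154/189 × $1,220.36 → $994.36
After Dec 8: 139 on hand, pool $746.00 (≈ $5.3669 each)
After Dec 9: 285 on hand, pool $1,038.00 (≈ $3.6421 each)
Dec 10, sell 207: 207/285 × $1,038.00 → $753.91
After Dec 11: 358 on hand, pool $564.09 (≈ $1.5757 each)
Dec 12, sell 207: 207/358 × $564.09 → $326.16
Total COGS = $1,150.64 + $994.36 + $753.91 + $326.16 = $3,225.07
Ending inventory (cost pool remaining) = $237.93

COGS = $3,225.07; ending inventory = $237.93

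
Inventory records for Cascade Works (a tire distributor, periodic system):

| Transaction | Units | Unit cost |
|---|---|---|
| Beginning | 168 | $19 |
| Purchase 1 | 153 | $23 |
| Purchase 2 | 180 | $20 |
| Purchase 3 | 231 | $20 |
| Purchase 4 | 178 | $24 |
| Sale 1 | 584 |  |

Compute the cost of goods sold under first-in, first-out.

COGS = $11,971

Sale 1 (584) [FIFO — oldest first]: 168 @ $19 + 153 @ $23 + 180 @ $20 + 83 @ $20 = $11,971
Ending inventory: 148 @ $20 + 178 @ $24 = $7,232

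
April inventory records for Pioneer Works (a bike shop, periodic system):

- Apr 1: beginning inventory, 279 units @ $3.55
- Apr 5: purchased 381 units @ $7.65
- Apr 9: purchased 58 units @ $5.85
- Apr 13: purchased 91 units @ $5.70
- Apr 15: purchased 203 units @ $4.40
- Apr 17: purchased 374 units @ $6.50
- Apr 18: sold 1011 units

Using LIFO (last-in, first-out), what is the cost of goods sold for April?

COGS = $6,362.45

Apr 18, 1011 sold [LIFO — newest first]: 374 @ $6.50 + 203 @ $4.40 + 91 @ $5.70 + 58 @ $5.85 + 285 @ $7.65 = $6,362.45
Ending inventory: 279 @ $3.55 + 96 @ $7.65 = $1,724.85
Check: goods available $8,087.30 = COGS $6,362.45 + ending $1,724.85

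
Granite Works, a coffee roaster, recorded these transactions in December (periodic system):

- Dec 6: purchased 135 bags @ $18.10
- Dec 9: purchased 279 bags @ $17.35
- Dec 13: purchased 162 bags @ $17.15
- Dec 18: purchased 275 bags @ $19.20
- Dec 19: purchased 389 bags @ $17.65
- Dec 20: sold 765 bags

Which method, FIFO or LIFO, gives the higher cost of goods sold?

LIFO

FIFO COGS: 135 @ $18.10 + 279 @ $17.35 + 162 @ $17.15 + 189 @ $19.20 = $13,691.25
LIFO COGS: 389 @ $17.65 + 275 @ $19.20 + 101 @ $17.15 = $13,878.00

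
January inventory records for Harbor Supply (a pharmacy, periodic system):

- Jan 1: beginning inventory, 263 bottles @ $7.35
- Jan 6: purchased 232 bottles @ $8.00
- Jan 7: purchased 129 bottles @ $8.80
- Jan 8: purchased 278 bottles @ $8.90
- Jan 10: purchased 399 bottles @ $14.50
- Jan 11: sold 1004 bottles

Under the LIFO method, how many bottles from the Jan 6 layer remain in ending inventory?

34

Jan 11, 1004 sold [LIFO — newest first]: 399 @ $14.50 + 278 @ $8.90 + 129 @ $8.80 + 198 @ $8.00 = $10,978.90
Ending inventory: 263 @ $7.35 + 34 @ $8.00 = $2,205.05
Check: goods available $13,183.95 = COGS $10,978.90 + ending $2,205.05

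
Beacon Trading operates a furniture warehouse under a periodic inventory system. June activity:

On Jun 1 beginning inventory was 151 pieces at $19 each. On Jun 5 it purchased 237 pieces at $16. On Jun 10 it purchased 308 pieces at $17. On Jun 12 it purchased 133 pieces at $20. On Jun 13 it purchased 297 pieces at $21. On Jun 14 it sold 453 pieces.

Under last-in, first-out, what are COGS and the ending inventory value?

COGS = $9,288; ending inventory = $11,506

Jun 14, 453 sold [LIFO — newest first]: 297 @ $21 + 133 @ $20 + 23 @ $17 = $9,288
Ending inventory: 151 @ $19 + 237 @ $16 + 285 @ $17 = $11,506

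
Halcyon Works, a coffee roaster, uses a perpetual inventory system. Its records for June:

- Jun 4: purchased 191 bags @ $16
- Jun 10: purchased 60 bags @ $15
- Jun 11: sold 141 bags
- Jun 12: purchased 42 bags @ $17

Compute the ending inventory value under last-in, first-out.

Jun 11, 141 sold [LIFO — newest first]: 60 @ $15 + 81 @ $16 = $2,196
Ending inventory: 110 @ $16 + 42 @ $17 = $2,474

Ending inventory = $2,474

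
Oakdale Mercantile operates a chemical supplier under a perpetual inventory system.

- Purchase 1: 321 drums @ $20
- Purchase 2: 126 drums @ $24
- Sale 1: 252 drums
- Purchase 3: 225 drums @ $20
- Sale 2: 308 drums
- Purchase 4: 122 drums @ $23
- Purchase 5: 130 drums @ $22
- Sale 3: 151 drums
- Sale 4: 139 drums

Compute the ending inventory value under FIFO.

Sale 1 (252) [FIFO — oldest first]: 252 @ $20 = $5,040
Sale 2 (308) [FIFO — oldest first]: 69 @ $20 + 126 @ $24 + 113 @ $20 = $6,664
Sale 3 (151) [FIFO — oldest first]: 112 @ $20 + 39 @ $23 = $3,137
Sale 4 (139) [FIFO — oldest first]: 83 @ $23 + 56 @ $22 = $3,141
Total COGS = $5,040 + $6,664 + $3,137 + $3,141 = $17,982
Ending inventory: 74 @ $22 = $1,628

Ending inventory = $1,628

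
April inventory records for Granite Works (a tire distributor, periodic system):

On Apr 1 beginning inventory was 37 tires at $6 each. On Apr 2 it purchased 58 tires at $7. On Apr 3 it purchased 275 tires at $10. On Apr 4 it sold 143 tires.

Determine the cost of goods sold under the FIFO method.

Apr 4, 143 sold [FIFO — oldest first]: 37 @ $6 + 58 @ $7 + 48 @ $10 = $1,108
Ending inventory: 227 @ $10 = $2,270

COGS = $1,108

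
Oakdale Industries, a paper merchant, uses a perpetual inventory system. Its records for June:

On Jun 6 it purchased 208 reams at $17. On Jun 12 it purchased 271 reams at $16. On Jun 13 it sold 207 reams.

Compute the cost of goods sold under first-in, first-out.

Jun 13, 207 sold [FIFO — oldest first]: 207 @ $17 = $3,519
Ending inventory: 1 @ $17 + 271 @ $16 = $4,353
Check: goods available $7,872 = COGS $3,519 + ending $4,353

COGS = $3,519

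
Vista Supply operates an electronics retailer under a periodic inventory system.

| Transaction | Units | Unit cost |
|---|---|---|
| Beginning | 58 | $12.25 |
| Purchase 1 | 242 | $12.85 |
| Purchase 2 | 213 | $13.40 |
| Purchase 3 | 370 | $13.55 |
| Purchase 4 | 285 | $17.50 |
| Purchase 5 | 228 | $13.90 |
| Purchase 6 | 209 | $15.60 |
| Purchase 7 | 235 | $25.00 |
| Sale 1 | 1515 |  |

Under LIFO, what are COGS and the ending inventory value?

COGS = $24,824.80; ending inventory = $4,155.20

Sale 1 (1515) [LIFO — newest first]: 235 @ $25.00 + 209 @ $15.60 + 228 @ $13.90 + 285 @ $17.50 + 370 @ $13.55 + 188 @ $13.40 = $24,824.80
Ending inventory: 58 @ $12.25 + 242 @ $12.85 + 25 @ $13.40 = $4,155.20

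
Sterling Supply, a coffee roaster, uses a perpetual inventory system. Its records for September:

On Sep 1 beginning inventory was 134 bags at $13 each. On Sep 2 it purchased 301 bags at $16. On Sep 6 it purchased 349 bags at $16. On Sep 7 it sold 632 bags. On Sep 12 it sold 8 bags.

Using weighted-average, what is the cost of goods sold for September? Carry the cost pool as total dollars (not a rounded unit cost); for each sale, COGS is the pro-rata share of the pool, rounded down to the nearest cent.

COGS = $9,911.82

After Sep 1: 134 on hand, pool $1,742.00 (≈ $13.0000 each)
After Sep 2: 435 on hand, pool $6,558.00 (≈ $15.0759 each)
After Sep 6: 784 on hand, pool $12,142.00 (≈ $15.4872 each)
Sep 7, sell 632: 632/784 × $12,142.00 → $9,787.93
Sep 12, sell 8: 8/152 × $2,354.07 → $123.89
Total COGS = $9,787.93 + $123.89 = $9,911.82
Ending inventory (cost pool remaining) = $2,230.18
Check: goods available $12,142.00 = COGS $9,911.82 + ending $2,230.18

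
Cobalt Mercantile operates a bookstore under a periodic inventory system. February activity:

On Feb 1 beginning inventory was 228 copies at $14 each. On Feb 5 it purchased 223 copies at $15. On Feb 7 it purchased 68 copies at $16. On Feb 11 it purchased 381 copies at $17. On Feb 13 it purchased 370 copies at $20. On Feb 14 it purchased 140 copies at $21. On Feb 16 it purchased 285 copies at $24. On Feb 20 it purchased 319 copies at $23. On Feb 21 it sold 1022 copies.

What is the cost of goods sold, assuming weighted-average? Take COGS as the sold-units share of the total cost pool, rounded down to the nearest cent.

COGS = $19,597.12

Feb 21, sell 1022: 1022/2014 × $38,619.00 → $19,597.12
Ending inventory (cost pool remaining) = $19,021.88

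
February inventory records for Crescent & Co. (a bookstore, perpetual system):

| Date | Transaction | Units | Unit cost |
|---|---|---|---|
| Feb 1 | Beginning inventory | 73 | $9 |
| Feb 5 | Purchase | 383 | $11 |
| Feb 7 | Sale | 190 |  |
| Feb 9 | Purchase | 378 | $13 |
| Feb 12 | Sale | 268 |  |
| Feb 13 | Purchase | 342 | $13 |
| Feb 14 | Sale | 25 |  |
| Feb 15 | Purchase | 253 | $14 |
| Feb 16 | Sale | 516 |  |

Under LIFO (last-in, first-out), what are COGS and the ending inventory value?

COGS = $12,860; ending inventory = $4,912

Feb 7, 190 sold [LIFO — newest first]: 190 @ $11 = $2,090
Feb 12, 268 sold [LIFO — newest first]: 268 @ $13 = $3,484
Feb 14, 25 sold [LIFO — newest first]: 25 @ $13 = $325
Feb 16, 516 sold [LIFO — newest first]: 253 @ $14 + 263 @ $13 = $6,961
Total COGS = $2,090 + $3,484 + $325 + $6,961 = $12,860
Ending inventory: 73 @ $9 + 193 @ $11 + 110 @ $13 + 54 @ $13 = $4,912
Check: goods available $17,772 = COGS $12,860 + ending $4,912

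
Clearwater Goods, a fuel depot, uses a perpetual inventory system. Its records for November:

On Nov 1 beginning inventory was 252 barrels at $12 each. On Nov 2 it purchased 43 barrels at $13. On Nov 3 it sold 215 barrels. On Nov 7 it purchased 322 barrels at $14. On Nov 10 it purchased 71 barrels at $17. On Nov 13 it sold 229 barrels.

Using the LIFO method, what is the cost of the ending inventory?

Nov 3, 215 sold [LIFO — newest first]: 43 @ $13 + 172 @ $12 = $2,623
Nov 13, 229 sold [LIFO — newest first]: 71 @ $17 + 158 @ $14 = $3,419
Total COGS = $2,623 + $3,419 = $6,042
Ending inventory: 80 @ $12 + 164 @ $14 = $3,256

Ending inventory = $3,256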